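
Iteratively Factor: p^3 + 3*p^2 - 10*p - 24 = (p + 2)*(p^2 + p - 12) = (p + 2)*(p + 4)*(p - 3)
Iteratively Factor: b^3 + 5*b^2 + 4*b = (b)*(b^2 + 5*b + 4) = b*(b + 1)*(b + 4)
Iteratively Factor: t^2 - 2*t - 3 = (t + 1)*(t - 3)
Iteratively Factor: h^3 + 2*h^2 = (h)*(h^2 + 2*h) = h*(h + 2)*(h)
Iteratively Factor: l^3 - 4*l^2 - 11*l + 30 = (l - 2)*(l^2 - 2*l - 15) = (l - 5)*(l - 2)*(l + 3)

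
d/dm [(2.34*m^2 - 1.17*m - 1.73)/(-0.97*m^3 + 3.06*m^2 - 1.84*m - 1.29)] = (2.2698*m^4 - 2.2698*m^3 - 5.7597*m^2 + 4.5504*m - 1.6739)/(0.9409*m^6 - 5.9364*m^5 + 12.9332*m^4 - 8.7582*m^3 - 4.5092*m^2 + 4.7472*m + 1.6641)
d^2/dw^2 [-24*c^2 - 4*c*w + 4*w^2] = 8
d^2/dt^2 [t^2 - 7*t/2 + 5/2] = 2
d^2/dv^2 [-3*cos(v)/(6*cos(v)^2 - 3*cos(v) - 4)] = (-54*(1 - cos(v)^2)^2 - 108*cos(v)^5 - 216*cos(v)^3 - 72*cos(v)^2 + 384*cos(v) - 18)/(-6*cos(v)^2 + 3*cos(v) + 4)^3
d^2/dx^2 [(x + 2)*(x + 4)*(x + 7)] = 6*x + 26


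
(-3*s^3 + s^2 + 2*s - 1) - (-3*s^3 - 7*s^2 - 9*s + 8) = 8*s^2 + 11*s - 9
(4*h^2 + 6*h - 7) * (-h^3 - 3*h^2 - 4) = -4*h^5 - 18*h^4 - 11*h^3 + 5*h^2 - 24*h + 28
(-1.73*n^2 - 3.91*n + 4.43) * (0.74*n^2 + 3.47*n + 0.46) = -1.2802*n^4 - 8.8965*n^3 - 11.0853*n^2 + 13.5735*n + 2.0378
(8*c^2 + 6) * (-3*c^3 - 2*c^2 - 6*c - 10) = -24*c^5 - 16*c^4 - 66*c^3 - 92*c^2 - 36*c - 60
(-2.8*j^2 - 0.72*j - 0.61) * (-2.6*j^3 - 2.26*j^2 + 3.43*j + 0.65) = 7.28*j^5 + 8.2*j^4 - 6.3908*j^3 - 2.911*j^2 - 2.5603*j - 0.3965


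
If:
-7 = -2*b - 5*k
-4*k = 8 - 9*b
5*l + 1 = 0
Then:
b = 68/53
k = 47/53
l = -1/5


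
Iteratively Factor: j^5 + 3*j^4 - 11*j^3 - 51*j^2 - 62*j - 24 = (j + 1)*(j^4 + 2*j^3 - 13*j^2 - 38*j - 24) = (j + 1)^2*(j^3 + j^2 - 14*j - 24) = (j + 1)^2*(j + 2)*(j^2 - j - 12) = (j + 1)^2*(j + 2)*(j + 3)*(j - 4)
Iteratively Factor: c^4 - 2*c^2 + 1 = (c + 1)*(c^3 - c^2 - c + 1) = (c - 1)*(c + 1)*(c^2 - 1) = (c - 1)^2*(c + 1)*(c + 1)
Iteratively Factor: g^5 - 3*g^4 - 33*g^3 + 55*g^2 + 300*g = (g - 5)*(g^4 + 2*g^3 - 23*g^2 - 60*g) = (g - 5)^2*(g^3 + 7*g^2 + 12*g) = (g - 5)^2*(g + 3)*(g^2 + 4*g) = (g - 5)^2*(g + 3)*(g + 4)*(g)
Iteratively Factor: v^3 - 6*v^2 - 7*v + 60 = (v - 4)*(v^2 - 2*v - 15) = (v - 4)*(v + 3)*(v - 5)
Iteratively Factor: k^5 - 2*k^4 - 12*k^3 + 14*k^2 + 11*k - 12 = (k - 4)*(k^4 + 2*k^3 - 4*k^2 - 2*k + 3) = (k - 4)*(k + 3)*(k^3 - k^2 - k + 1) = (k - 4)*(k - 1)*(k + 3)*(k^2 - 1) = (k - 4)*(k - 1)*(k + 1)*(k + 3)*(k - 1)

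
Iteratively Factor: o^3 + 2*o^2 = (o)*(o^2 + 2*o) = o*(o + 2)*(o)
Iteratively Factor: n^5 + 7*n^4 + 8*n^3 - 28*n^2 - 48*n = (n)*(n^4 + 7*n^3 + 8*n^2 - 28*n - 48) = n*(n + 4)*(n^3 + 3*n^2 - 4*n - 12) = n*(n + 3)*(n + 4)*(n^2 - 4) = n*(n - 2)*(n + 3)*(n + 4)*(n + 2)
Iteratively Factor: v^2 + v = (v + 1)*(v)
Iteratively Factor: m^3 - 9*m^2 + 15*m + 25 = (m + 1)*(m^2 - 10*m + 25) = (m - 5)*(m + 1)*(m - 5)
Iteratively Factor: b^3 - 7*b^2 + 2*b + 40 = (b - 4)*(b^2 - 3*b - 10) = (b - 4)*(b + 2)*(b - 5)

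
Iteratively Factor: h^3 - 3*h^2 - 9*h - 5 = (h - 5)*(h^2 + 2*h + 1) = (h - 5)*(h + 1)*(h + 1)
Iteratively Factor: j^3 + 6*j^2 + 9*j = (j + 3)*(j^2 + 3*j) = j*(j + 3)*(j + 3)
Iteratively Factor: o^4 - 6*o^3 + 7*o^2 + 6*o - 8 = (o - 2)*(o^3 - 4*o^2 - o + 4) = (o - 2)*(o + 1)*(o^2 - 5*o + 4) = (o - 2)*(o - 1)*(o + 1)*(o - 4)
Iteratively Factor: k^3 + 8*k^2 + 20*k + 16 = (k + 2)*(k^2 + 6*k + 8) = (k + 2)^2*(k + 4)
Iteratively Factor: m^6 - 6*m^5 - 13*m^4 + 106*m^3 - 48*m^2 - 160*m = (m - 4)*(m^5 - 2*m^4 - 21*m^3 + 22*m^2 + 40*m) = (m - 4)*(m + 1)*(m^4 - 3*m^3 - 18*m^2 + 40*m) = (m - 4)*(m + 1)*(m + 4)*(m^3 - 7*m^2 + 10*m) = (m - 5)*(m - 4)*(m + 1)*(m + 4)*(m^2 - 2*m) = m*(m - 5)*(m - 4)*(m + 1)*(m + 4)*(m - 2)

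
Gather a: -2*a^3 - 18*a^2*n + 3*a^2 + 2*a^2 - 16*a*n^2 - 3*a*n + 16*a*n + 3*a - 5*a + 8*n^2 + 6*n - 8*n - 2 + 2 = -2*a^3 + a^2*(5 - 18*n) + a*(-16*n^2 + 13*n - 2) + 8*n^2 - 2*n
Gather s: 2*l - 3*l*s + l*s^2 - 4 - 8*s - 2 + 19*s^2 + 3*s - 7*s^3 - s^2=2*l - 7*s^3 + s^2*(l + 18) + s*(-3*l - 5) - 6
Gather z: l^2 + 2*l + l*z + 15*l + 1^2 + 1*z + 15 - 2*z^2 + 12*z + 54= l^2 + 17*l - 2*z^2 + z*(l + 13) + 70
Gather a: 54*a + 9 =54*a + 9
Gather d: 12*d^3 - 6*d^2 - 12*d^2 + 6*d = 12*d^3 - 18*d^2 + 6*d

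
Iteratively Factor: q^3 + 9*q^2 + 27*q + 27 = (q + 3)*(q^2 + 6*q + 9) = (q + 3)^2*(q + 3)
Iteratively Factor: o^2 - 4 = (o + 2)*(o - 2)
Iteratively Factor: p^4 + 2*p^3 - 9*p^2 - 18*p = (p)*(p^3 + 2*p^2 - 9*p - 18) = p*(p + 2)*(p^2 - 9) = p*(p + 2)*(p + 3)*(p - 3)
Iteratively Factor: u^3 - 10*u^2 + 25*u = (u)*(u^2 - 10*u + 25) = u*(u - 5)*(u - 5)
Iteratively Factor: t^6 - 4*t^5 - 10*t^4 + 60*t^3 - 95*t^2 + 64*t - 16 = (t - 1)*(t^5 - 3*t^4 - 13*t^3 + 47*t^2 - 48*t + 16) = (t - 1)^2*(t^4 - 2*t^3 - 15*t^2 + 32*t - 16) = (t - 1)^3*(t^3 - t^2 - 16*t + 16) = (t - 4)*(t - 1)^3*(t^2 + 3*t - 4) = (t - 4)*(t - 1)^3*(t + 4)*(t - 1)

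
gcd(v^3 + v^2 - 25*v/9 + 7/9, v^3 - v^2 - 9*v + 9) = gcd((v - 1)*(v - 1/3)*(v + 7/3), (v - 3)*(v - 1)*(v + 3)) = v - 1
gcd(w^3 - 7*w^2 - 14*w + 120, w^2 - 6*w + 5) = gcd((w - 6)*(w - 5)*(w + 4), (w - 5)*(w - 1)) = w - 5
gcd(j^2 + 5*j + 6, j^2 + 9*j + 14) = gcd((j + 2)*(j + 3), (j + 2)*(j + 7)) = j + 2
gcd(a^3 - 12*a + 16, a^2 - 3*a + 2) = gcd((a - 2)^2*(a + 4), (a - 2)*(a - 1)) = a - 2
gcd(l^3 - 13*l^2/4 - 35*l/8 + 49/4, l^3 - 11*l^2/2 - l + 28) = l^2 - 3*l/2 - 7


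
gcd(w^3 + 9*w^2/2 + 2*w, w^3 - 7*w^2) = w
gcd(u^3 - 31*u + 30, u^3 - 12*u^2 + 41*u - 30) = u^2 - 6*u + 5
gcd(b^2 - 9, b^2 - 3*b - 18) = b + 3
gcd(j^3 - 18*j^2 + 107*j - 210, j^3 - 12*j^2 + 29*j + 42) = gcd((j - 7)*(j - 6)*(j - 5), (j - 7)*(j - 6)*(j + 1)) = j^2 - 13*j + 42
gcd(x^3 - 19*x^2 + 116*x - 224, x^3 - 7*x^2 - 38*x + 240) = x - 8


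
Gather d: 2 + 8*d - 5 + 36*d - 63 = 44*d - 66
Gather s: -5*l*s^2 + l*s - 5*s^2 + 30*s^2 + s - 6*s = s^2*(25 - 5*l) + s*(l - 5)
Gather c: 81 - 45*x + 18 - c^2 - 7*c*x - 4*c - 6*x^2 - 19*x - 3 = -c^2 + c*(-7*x - 4) - 6*x^2 - 64*x + 96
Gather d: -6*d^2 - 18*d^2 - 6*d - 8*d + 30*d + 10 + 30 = -24*d^2 + 16*d + 40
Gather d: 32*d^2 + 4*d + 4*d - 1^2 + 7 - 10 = 32*d^2 + 8*d - 4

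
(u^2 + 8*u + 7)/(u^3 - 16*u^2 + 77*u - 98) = (u^2 + 8*u + 7)/(u^3 - 16*u^2 + 77*u - 98)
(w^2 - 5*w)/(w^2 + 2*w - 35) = w/(w + 7)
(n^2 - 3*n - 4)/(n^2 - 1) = (n - 4)/(n - 1)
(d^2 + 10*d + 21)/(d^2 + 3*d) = (d + 7)/d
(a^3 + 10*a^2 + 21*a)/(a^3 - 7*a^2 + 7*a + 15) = a*(a^2 + 10*a + 21)/(a^3 - 7*a^2 + 7*a + 15)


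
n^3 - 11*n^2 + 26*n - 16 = (n - 8)*(n - 2)*(n - 1)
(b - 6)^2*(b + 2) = b^3 - 10*b^2 + 12*b + 72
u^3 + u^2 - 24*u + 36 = (u - 3)*(u - 2)*(u + 6)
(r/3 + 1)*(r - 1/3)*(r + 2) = r^3/3 + 14*r^2/9 + 13*r/9 - 2/3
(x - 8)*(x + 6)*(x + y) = x^3 + x^2*y - 2*x^2 - 2*x*y - 48*x - 48*y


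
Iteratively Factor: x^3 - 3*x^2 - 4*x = (x - 4)*(x^2 + x) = x*(x - 4)*(x + 1)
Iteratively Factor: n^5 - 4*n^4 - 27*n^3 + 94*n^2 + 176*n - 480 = (n - 2)*(n^4 - 2*n^3 - 31*n^2 + 32*n + 240) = (n - 4)*(n - 2)*(n^3 + 2*n^2 - 23*n - 60) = (n - 4)*(n - 2)*(n + 4)*(n^2 - 2*n - 15) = (n - 5)*(n - 4)*(n - 2)*(n + 4)*(n + 3)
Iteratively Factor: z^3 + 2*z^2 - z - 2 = (z + 2)*(z^2 - 1) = (z + 1)*(z + 2)*(z - 1)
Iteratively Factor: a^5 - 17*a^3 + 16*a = (a - 1)*(a^4 + a^3 - 16*a^2 - 16*a) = a*(a - 1)*(a^3 + a^2 - 16*a - 16) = a*(a - 1)*(a + 4)*(a^2 - 3*a - 4) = a*(a - 4)*(a - 1)*(a + 4)*(a + 1)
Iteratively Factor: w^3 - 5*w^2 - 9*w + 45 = (w - 3)*(w^2 - 2*w - 15) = (w - 5)*(w - 3)*(w + 3)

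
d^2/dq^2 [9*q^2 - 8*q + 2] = 18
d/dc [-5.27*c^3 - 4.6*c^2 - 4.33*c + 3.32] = -15.81*c^2 - 9.2*c - 4.33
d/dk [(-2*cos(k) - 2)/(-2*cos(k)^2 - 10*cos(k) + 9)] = 2*(4*cos(k) + cos(2*k) + 20)*sin(k)/(10*cos(k) + cos(2*k) - 8)^2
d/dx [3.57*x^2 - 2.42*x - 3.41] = 7.14*x - 2.42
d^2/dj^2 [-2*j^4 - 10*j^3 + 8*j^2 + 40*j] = -24*j^2 - 60*j + 16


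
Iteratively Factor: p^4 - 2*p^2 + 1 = (p + 1)*(p^3 - p^2 - p + 1) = (p - 1)*(p + 1)*(p^2 - 1) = (p - 1)*(p + 1)^2*(p - 1)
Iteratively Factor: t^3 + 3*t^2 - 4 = (t + 2)*(t^2 + t - 2) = (t - 1)*(t + 2)*(t + 2)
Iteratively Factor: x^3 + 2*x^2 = (x)*(x^2 + 2*x) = x^2*(x + 2)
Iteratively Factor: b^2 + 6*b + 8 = (b + 2)*(b + 4)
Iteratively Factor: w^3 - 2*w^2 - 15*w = (w + 3)*(w^2 - 5*w) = (w - 5)*(w + 3)*(w)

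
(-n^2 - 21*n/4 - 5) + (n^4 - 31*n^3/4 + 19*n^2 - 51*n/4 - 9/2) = n^4 - 31*n^3/4 + 18*n^2 - 18*n - 19/2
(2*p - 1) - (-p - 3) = 3*p + 2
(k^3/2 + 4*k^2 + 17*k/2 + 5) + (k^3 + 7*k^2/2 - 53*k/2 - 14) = 3*k^3/2 + 15*k^2/2 - 18*k - 9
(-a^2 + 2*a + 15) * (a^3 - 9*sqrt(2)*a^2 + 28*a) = -a^5 + 2*a^4 + 9*sqrt(2)*a^4 - 18*sqrt(2)*a^3 - 13*a^3 - 135*sqrt(2)*a^2 + 56*a^2 + 420*a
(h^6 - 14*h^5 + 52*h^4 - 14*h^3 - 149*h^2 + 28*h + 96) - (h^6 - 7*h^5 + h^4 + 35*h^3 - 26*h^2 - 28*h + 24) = -7*h^5 + 51*h^4 - 49*h^3 - 123*h^2 + 56*h + 72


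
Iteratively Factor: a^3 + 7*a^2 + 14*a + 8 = (a + 1)*(a^2 + 6*a + 8) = (a + 1)*(a + 4)*(a + 2)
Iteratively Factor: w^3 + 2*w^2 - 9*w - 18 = (w - 3)*(w^2 + 5*w + 6) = (w - 3)*(w + 3)*(w + 2)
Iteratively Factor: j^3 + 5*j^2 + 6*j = (j)*(j^2 + 5*j + 6) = j*(j + 3)*(j + 2)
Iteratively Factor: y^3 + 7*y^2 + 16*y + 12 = (y + 2)*(y^2 + 5*y + 6) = (y + 2)^2*(y + 3)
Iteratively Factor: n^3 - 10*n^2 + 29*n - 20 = (n - 5)*(n^2 - 5*n + 4) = (n - 5)*(n - 4)*(n - 1)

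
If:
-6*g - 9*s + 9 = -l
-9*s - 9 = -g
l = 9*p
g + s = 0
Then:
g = 9/10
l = -117/10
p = -13/10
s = -9/10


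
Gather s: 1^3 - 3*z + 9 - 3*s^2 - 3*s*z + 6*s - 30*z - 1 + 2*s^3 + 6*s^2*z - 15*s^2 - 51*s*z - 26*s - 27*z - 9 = 2*s^3 + s^2*(6*z - 18) + s*(-54*z - 20) - 60*z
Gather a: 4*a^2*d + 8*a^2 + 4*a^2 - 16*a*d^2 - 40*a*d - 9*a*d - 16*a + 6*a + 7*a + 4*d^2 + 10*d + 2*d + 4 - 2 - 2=a^2*(4*d + 12) + a*(-16*d^2 - 49*d - 3) + 4*d^2 + 12*d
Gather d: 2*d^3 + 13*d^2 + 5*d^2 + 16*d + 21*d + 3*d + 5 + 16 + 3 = 2*d^3 + 18*d^2 + 40*d + 24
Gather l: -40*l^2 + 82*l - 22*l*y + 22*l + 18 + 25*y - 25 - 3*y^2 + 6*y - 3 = -40*l^2 + l*(104 - 22*y) - 3*y^2 + 31*y - 10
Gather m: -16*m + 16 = 16 - 16*m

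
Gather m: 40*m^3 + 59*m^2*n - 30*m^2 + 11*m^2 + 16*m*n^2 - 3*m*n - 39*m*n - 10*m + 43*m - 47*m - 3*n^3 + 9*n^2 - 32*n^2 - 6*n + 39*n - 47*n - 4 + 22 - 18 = 40*m^3 + m^2*(59*n - 19) + m*(16*n^2 - 42*n - 14) - 3*n^3 - 23*n^2 - 14*n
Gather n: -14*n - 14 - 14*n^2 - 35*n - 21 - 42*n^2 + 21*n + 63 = -56*n^2 - 28*n + 28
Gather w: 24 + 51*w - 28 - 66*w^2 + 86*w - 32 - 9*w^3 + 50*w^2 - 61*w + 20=-9*w^3 - 16*w^2 + 76*w - 16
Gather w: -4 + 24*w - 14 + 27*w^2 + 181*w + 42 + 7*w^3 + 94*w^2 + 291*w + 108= 7*w^3 + 121*w^2 + 496*w + 132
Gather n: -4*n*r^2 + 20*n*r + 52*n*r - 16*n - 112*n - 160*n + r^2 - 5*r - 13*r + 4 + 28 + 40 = n*(-4*r^2 + 72*r - 288) + r^2 - 18*r + 72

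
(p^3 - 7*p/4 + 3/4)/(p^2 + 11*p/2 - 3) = (2*p^2 + p - 3)/(2*(p + 6))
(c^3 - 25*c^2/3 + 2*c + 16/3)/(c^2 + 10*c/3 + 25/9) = 3*(3*c^3 - 25*c^2 + 6*c + 16)/(9*c^2 + 30*c + 25)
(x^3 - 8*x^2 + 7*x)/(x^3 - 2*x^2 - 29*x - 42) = x*(x - 1)/(x^2 + 5*x + 6)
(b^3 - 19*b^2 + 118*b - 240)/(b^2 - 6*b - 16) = (b^2 - 11*b + 30)/(b + 2)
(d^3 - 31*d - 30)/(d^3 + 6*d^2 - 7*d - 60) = (d^2 - 5*d - 6)/(d^2 + d - 12)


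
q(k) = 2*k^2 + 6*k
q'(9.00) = 42.00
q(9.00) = 216.00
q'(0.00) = 6.00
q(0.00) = 0.00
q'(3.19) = 18.76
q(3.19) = 39.49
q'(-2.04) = -2.16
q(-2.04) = -3.92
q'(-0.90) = 2.40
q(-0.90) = -3.78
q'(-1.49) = 0.04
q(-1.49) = -4.50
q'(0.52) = 8.08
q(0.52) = 3.66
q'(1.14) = 10.56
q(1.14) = 9.44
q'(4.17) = 22.68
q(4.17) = 59.80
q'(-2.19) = -2.76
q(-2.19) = -3.55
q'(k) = 4*k + 6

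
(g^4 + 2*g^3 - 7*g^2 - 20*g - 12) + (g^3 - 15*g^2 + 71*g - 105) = g^4 + 3*g^3 - 22*g^2 + 51*g - 117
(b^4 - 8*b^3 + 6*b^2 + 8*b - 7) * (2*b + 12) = 2*b^5 - 4*b^4 - 84*b^3 + 88*b^2 + 82*b - 84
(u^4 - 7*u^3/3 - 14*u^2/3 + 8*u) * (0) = 0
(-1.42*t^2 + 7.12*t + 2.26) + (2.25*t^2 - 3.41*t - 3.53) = 0.83*t^2 + 3.71*t - 1.27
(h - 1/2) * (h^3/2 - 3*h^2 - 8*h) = h^4/2 - 13*h^3/4 - 13*h^2/2 + 4*h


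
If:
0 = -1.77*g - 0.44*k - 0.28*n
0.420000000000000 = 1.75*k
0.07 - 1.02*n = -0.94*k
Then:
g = -0.11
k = 0.24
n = 0.29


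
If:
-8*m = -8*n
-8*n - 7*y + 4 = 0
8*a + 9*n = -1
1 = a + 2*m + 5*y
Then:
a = -143/271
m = 97/271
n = 97/271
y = 44/271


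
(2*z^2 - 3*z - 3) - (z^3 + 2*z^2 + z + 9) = -z^3 - 4*z - 12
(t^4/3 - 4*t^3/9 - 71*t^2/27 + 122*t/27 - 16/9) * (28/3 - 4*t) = -4*t^5/3 + 44*t^4/9 + 172*t^3/27 - 3452*t^2/81 + 3992*t/81 - 448/27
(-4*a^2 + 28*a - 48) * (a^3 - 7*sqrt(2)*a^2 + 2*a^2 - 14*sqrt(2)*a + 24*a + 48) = -4*a^5 + 20*a^4 + 28*sqrt(2)*a^4 - 140*sqrt(2)*a^3 - 88*a^3 - 56*sqrt(2)*a^2 + 384*a^2 + 192*a + 672*sqrt(2)*a - 2304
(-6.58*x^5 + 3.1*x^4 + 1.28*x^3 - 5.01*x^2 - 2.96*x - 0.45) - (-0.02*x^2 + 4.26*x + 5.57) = -6.58*x^5 + 3.1*x^4 + 1.28*x^3 - 4.99*x^2 - 7.22*x - 6.02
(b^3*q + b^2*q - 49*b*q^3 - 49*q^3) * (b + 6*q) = b^4*q + 6*b^3*q^2 + b^3*q - 49*b^2*q^3 + 6*b^2*q^2 - 294*b*q^4 - 49*b*q^3 - 294*q^4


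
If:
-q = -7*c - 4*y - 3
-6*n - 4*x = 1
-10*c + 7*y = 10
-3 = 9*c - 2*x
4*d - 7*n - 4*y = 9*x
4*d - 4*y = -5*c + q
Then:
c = 142/495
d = 9049/1980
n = -223/110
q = 6119/495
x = 307/110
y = 182/99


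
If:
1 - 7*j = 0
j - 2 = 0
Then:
No Solution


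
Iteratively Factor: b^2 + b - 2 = (b - 1)*(b + 2)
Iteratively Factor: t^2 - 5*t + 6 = (t - 2)*(t - 3)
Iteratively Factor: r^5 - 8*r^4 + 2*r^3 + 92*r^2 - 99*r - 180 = (r - 4)*(r^4 - 4*r^3 - 14*r^2 + 36*r + 45) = (r - 5)*(r - 4)*(r^3 + r^2 - 9*r - 9) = (r - 5)*(r - 4)*(r + 1)*(r^2 - 9) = (r - 5)*(r - 4)*(r - 3)*(r + 1)*(r + 3)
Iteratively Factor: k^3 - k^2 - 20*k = (k + 4)*(k^2 - 5*k) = (k - 5)*(k + 4)*(k)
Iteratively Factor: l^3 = (l)*(l^2) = l^2*(l)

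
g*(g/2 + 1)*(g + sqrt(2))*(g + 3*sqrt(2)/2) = g^4/2 + g^3 + 5*sqrt(2)*g^3/4 + 3*g^2/2 + 5*sqrt(2)*g^2/2 + 3*g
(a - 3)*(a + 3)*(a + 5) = a^3 + 5*a^2 - 9*a - 45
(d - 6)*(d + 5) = d^2 - d - 30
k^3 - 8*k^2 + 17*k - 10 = (k - 5)*(k - 2)*(k - 1)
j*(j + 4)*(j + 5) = j^3 + 9*j^2 + 20*j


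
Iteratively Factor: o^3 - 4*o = (o + 2)*(o^2 - 2*o) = (o - 2)*(o + 2)*(o)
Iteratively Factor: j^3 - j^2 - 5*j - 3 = (j + 1)*(j^2 - 2*j - 3) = (j - 3)*(j + 1)*(j + 1)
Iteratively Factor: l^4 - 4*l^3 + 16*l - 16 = (l - 2)*(l^3 - 2*l^2 - 4*l + 8) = (l - 2)^2*(l^2 - 4) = (l - 2)^3*(l + 2)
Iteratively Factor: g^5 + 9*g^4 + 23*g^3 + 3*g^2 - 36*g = (g)*(g^4 + 9*g^3 + 23*g^2 + 3*g - 36) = g*(g + 4)*(g^3 + 5*g^2 + 3*g - 9) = g*(g + 3)*(g + 4)*(g^2 + 2*g - 3) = g*(g - 1)*(g + 3)*(g + 4)*(g + 3)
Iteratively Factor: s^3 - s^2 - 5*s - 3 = (s - 3)*(s^2 + 2*s + 1) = (s - 3)*(s + 1)*(s + 1)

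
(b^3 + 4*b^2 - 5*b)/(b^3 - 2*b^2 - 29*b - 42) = b*(-b^2 - 4*b + 5)/(-b^3 + 2*b^2 + 29*b + 42)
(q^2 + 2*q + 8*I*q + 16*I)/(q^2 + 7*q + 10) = (q + 8*I)/(q + 5)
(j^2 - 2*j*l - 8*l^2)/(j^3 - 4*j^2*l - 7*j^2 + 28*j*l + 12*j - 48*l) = (j + 2*l)/(j^2 - 7*j + 12)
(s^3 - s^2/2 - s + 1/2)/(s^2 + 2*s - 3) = (2*s^2 + s - 1)/(2*(s + 3))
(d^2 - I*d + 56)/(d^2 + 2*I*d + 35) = (d - 8*I)/(d - 5*I)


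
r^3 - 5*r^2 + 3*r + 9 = (r - 3)^2*(r + 1)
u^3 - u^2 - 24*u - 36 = (u - 6)*(u + 2)*(u + 3)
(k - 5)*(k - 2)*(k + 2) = k^3 - 5*k^2 - 4*k + 20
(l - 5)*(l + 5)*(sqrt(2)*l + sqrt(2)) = sqrt(2)*l^3 + sqrt(2)*l^2 - 25*sqrt(2)*l - 25*sqrt(2)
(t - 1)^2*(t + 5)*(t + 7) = t^4 + 10*t^3 + 12*t^2 - 58*t + 35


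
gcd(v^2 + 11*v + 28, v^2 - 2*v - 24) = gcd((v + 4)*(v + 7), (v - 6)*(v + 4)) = v + 4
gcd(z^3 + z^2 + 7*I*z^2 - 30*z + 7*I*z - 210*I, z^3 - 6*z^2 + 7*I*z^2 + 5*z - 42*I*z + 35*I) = z^2 + z*(-5 + 7*I) - 35*I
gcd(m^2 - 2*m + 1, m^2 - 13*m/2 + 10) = 1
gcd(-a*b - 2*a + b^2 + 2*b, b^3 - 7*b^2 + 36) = b + 2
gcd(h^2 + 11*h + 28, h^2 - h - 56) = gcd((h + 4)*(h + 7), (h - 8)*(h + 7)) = h + 7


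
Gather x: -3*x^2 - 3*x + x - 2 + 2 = -3*x^2 - 2*x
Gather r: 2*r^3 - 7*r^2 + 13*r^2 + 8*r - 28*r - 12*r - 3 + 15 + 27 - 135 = 2*r^3 + 6*r^2 - 32*r - 96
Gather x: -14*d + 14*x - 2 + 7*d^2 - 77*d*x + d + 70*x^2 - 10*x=7*d^2 - 13*d + 70*x^2 + x*(4 - 77*d) - 2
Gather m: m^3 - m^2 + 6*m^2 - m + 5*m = m^3 + 5*m^2 + 4*m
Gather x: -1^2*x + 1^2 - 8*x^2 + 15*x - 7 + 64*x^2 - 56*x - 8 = 56*x^2 - 42*x - 14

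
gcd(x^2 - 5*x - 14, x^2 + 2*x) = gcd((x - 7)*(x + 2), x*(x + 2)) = x + 2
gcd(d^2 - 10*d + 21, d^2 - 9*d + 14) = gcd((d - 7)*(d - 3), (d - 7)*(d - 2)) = d - 7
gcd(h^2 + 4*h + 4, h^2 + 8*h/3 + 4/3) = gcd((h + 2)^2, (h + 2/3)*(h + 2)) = h + 2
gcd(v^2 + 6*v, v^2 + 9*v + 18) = v + 6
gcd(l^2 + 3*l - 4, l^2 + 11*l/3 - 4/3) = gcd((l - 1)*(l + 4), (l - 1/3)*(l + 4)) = l + 4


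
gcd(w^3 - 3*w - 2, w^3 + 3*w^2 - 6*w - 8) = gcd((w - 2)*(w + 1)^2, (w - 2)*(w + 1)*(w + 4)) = w^2 - w - 2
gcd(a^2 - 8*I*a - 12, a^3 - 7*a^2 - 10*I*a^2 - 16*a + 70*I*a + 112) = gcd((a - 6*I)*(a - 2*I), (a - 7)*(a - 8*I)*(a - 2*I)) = a - 2*I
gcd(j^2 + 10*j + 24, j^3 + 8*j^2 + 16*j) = j + 4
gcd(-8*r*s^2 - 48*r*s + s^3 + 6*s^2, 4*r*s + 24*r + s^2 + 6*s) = s + 6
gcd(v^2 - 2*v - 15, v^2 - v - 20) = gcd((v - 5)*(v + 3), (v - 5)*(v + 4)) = v - 5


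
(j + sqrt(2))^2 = j^2 + 2*sqrt(2)*j + 2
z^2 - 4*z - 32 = (z - 8)*(z + 4)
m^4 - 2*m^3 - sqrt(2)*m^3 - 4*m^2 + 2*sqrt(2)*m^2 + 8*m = m*(m - 2)*(m - 2*sqrt(2))*(m + sqrt(2))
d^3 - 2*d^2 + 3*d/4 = d*(d - 3/2)*(d - 1/2)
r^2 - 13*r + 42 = (r - 7)*(r - 6)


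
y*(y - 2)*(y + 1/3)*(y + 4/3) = y^4 - y^3/3 - 26*y^2/9 - 8*y/9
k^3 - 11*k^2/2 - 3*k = k*(k - 6)*(k + 1/2)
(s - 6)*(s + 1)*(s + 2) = s^3 - 3*s^2 - 16*s - 12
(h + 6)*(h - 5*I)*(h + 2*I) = h^3 + 6*h^2 - 3*I*h^2 + 10*h - 18*I*h + 60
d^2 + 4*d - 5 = (d - 1)*(d + 5)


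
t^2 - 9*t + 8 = (t - 8)*(t - 1)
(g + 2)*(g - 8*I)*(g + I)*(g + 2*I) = g^4 + 2*g^3 - 5*I*g^3 + 22*g^2 - 10*I*g^2 + 44*g + 16*I*g + 32*I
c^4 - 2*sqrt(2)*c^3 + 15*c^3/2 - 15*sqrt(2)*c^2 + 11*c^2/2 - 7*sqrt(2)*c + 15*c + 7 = (c + 1/2)*(c + 7)*(c - sqrt(2))^2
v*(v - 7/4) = v^2 - 7*v/4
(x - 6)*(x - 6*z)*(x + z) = x^3 - 5*x^2*z - 6*x^2 - 6*x*z^2 + 30*x*z + 36*z^2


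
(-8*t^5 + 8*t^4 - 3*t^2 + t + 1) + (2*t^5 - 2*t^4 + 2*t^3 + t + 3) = -6*t^5 + 6*t^4 + 2*t^3 - 3*t^2 + 2*t + 4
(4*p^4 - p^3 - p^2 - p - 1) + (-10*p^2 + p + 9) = 4*p^4 - p^3 - 11*p^2 + 8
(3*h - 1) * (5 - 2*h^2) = -6*h^3 + 2*h^2 + 15*h - 5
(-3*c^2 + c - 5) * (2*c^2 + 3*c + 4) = -6*c^4 - 7*c^3 - 19*c^2 - 11*c - 20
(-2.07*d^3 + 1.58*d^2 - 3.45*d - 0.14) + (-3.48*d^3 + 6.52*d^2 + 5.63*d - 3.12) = -5.55*d^3 + 8.1*d^2 + 2.18*d - 3.26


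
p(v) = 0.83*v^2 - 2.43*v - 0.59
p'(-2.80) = -7.08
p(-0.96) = 2.51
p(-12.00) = 148.09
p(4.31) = 4.35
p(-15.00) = 222.61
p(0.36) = -1.36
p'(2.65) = 1.97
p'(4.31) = 4.72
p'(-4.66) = -10.17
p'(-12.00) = -22.35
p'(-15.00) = -27.33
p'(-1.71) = -5.27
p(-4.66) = 28.76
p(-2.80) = 12.72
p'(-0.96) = -4.02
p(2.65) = -1.20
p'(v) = 1.66*v - 2.43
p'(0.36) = -1.83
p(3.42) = 0.81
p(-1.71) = 5.99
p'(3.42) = 3.25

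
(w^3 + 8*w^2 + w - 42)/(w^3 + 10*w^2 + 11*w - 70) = (w + 3)/(w + 5)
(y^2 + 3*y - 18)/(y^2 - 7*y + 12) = (y + 6)/(y - 4)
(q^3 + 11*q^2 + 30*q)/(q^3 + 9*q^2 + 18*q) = (q + 5)/(q + 3)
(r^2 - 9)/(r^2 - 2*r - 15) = (r - 3)/(r - 5)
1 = 1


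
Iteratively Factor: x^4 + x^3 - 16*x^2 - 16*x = (x + 1)*(x^3 - 16*x) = (x - 4)*(x + 1)*(x^2 + 4*x) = (x - 4)*(x + 1)*(x + 4)*(x)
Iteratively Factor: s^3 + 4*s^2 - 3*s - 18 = (s + 3)*(s^2 + s - 6) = (s + 3)^2*(s - 2)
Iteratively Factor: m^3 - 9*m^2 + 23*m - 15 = (m - 1)*(m^2 - 8*m + 15) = (m - 5)*(m - 1)*(m - 3)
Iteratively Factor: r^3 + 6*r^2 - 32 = (r - 2)*(r^2 + 8*r + 16) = (r - 2)*(r + 4)*(r + 4)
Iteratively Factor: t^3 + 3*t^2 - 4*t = (t + 4)*(t^2 - t) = t*(t + 4)*(t - 1)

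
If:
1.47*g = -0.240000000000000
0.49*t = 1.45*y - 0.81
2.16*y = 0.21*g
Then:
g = -0.16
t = -1.70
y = -0.02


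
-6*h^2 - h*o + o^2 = (-3*h + o)*(2*h + o)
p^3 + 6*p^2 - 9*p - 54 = (p - 3)*(p + 3)*(p + 6)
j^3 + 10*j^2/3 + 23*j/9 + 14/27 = (j + 1/3)*(j + 2/3)*(j + 7/3)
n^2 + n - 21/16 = (n - 3/4)*(n + 7/4)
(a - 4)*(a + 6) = a^2 + 2*a - 24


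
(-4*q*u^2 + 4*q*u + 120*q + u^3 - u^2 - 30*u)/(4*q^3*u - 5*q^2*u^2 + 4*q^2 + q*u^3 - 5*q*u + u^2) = (-u^2 + u + 30)/(q^2*u - q*u^2 + q - u)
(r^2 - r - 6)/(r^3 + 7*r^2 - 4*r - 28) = (r - 3)/(r^2 + 5*r - 14)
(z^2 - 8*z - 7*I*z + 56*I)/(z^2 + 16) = (z^2 - 8*z - 7*I*z + 56*I)/(z^2 + 16)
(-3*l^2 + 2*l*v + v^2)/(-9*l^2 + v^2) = (-l + v)/(-3*l + v)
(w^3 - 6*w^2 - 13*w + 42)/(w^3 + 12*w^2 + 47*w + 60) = (w^2 - 9*w + 14)/(w^2 + 9*w + 20)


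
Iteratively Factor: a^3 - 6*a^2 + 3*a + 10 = (a + 1)*(a^2 - 7*a + 10) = (a - 2)*(a + 1)*(a - 5)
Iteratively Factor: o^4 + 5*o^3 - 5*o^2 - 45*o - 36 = (o - 3)*(o^3 + 8*o^2 + 19*o + 12) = (o - 3)*(o + 1)*(o^2 + 7*o + 12) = (o - 3)*(o + 1)*(o + 4)*(o + 3)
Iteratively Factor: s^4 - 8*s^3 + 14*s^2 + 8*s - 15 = (s - 1)*(s^3 - 7*s^2 + 7*s + 15) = (s - 5)*(s - 1)*(s^2 - 2*s - 3) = (s - 5)*(s - 1)*(s + 1)*(s - 3)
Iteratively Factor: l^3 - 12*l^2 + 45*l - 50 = (l - 5)*(l^2 - 7*l + 10) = (l - 5)*(l - 2)*(l - 5)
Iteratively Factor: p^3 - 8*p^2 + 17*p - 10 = (p - 5)*(p^2 - 3*p + 2) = (p - 5)*(p - 1)*(p - 2)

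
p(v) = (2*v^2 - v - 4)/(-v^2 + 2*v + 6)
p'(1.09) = 0.47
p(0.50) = -0.59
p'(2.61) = 3.30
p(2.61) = 1.59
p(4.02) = -11.46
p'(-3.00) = -0.23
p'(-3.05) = -0.21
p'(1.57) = 0.77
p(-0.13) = -0.67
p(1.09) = -0.39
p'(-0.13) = -0.00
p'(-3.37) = -0.12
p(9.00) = -2.61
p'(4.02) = 25.53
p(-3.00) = -1.89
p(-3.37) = -1.83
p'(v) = (2*v - 2)*(2*v^2 - v - 4)/(-v^2 + 2*v + 6)^2 + (4*v - 1)/(-v^2 + 2*v + 6) = (3*v^2 + 16*v + 2)/(v^4 - 4*v^3 - 8*v^2 + 24*v + 36)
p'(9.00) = 0.12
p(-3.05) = -1.88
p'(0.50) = 0.24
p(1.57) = -0.10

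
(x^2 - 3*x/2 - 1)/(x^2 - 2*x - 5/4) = 2*(x - 2)/(2*x - 5)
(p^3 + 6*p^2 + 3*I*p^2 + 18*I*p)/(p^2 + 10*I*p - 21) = p*(p + 6)/(p + 7*I)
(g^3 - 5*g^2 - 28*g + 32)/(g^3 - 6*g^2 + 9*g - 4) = (g^2 - 4*g - 32)/(g^2 - 5*g + 4)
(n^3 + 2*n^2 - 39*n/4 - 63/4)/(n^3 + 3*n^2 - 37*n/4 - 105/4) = (2*n + 3)/(2*n + 5)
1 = 1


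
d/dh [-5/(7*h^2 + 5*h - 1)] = 5*(14*h + 5)/(7*h^2 + 5*h - 1)^2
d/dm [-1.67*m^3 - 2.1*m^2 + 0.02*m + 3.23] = -5.01*m^2 - 4.2*m + 0.02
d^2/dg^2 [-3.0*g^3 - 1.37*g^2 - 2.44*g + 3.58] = -18.0*g - 2.74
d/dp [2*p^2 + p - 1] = 4*p + 1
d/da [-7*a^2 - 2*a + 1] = -14*a - 2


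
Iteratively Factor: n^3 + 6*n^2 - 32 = (n + 4)*(n^2 + 2*n - 8) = (n - 2)*(n + 4)*(n + 4)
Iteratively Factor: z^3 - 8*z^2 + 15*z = (z - 5)*(z^2 - 3*z) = z*(z - 5)*(z - 3)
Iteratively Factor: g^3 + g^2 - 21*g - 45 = (g + 3)*(g^2 - 2*g - 15) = (g - 5)*(g + 3)*(g + 3)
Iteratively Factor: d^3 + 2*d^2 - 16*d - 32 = (d - 4)*(d^2 + 6*d + 8) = (d - 4)*(d + 4)*(d + 2)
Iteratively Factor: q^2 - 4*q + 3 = (q - 1)*(q - 3)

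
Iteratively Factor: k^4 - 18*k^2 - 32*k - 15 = (k - 5)*(k^3 + 5*k^2 + 7*k + 3) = (k - 5)*(k + 1)*(k^2 + 4*k + 3) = (k - 5)*(k + 1)^2*(k + 3)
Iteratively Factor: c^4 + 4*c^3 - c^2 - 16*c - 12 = (c + 3)*(c^3 + c^2 - 4*c - 4) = (c - 2)*(c + 3)*(c^2 + 3*c + 2) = (c - 2)*(c + 1)*(c + 3)*(c + 2)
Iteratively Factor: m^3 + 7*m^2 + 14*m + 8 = (m + 4)*(m^2 + 3*m + 2) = (m + 2)*(m + 4)*(m + 1)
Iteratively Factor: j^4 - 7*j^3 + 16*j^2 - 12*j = (j - 3)*(j^3 - 4*j^2 + 4*j) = (j - 3)*(j - 2)*(j^2 - 2*j) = (j - 3)*(j - 2)^2*(j)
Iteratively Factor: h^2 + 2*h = (h + 2)*(h)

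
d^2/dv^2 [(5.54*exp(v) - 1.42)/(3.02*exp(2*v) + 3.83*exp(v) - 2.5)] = (50.527016*exp(4*v) - 115.882836*exp(3*v) + 201.688284*exp(2*v) - 10.668338*exp(v) + 21.0285)*exp(v)/(27.543608*exp(6*v) + 104.793396*exp(5*v) + 64.497234*exp(4*v) - 117.317113*exp(3*v) - 53.39175*exp(2*v) + 71.8125*exp(v) - 15.625)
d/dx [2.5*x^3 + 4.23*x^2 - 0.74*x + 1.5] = 7.5*x^2 + 8.46*x - 0.74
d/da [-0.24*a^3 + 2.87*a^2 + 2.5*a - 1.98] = -0.72*a^2 + 5.74*a + 2.5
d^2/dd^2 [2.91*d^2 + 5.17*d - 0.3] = 5.82000000000000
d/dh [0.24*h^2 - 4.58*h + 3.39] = 0.48*h - 4.58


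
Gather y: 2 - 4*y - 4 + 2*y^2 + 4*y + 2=2*y^2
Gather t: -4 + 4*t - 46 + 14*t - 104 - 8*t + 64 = 10*t - 90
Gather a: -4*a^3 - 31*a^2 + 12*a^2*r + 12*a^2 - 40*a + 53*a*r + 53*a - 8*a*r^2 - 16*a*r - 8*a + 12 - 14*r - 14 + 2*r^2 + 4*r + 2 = -4*a^3 + a^2*(12*r - 19) + a*(-8*r^2 + 37*r + 5) + 2*r^2 - 10*r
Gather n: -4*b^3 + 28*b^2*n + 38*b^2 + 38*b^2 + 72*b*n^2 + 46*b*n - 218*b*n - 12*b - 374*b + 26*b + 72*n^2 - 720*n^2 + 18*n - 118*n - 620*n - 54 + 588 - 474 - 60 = -4*b^3 + 76*b^2 - 360*b + n^2*(72*b - 648) + n*(28*b^2 - 172*b - 720)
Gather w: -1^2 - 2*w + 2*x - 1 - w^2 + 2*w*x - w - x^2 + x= -w^2 + w*(2*x - 3) - x^2 + 3*x - 2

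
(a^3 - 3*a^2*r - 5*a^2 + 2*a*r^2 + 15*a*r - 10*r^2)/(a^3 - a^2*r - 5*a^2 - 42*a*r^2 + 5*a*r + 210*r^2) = (-a^2 + 3*a*r - 2*r^2)/(-a^2 + a*r + 42*r^2)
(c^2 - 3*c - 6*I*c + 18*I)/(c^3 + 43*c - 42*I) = (c - 3)/(c^2 + 6*I*c + 7)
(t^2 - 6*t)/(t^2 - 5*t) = (t - 6)/(t - 5)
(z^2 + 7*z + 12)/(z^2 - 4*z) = (z^2 + 7*z + 12)/(z*(z - 4))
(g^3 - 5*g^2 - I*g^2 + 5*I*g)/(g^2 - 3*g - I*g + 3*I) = g*(g - 5)/(g - 3)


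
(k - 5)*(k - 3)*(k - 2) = k^3 - 10*k^2 + 31*k - 30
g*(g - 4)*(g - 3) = g^3 - 7*g^2 + 12*g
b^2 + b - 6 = (b - 2)*(b + 3)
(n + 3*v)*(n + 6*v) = n^2 + 9*n*v + 18*v^2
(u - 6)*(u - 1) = u^2 - 7*u + 6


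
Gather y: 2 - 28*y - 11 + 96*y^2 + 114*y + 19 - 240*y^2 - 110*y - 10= -144*y^2 - 24*y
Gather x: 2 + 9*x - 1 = 9*x + 1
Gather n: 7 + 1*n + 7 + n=2*n + 14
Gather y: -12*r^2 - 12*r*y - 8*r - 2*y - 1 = -12*r^2 - 8*r + y*(-12*r - 2) - 1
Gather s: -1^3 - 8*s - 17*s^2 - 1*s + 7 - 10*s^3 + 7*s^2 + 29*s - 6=-10*s^3 - 10*s^2 + 20*s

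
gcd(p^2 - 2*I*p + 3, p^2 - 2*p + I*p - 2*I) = p + I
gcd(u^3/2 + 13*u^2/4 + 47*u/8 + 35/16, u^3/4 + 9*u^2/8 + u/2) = u + 1/2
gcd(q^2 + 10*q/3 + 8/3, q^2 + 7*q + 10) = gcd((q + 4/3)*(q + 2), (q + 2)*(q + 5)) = q + 2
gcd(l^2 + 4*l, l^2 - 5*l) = l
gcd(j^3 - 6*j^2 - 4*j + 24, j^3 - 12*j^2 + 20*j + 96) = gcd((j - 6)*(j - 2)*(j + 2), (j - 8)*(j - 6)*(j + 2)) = j^2 - 4*j - 12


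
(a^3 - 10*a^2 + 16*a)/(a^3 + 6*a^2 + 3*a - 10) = a*(a^2 - 10*a + 16)/(a^3 + 6*a^2 + 3*a - 10)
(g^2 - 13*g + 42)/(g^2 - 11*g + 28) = (g - 6)/(g - 4)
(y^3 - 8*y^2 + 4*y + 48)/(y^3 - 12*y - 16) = (y - 6)/(y + 2)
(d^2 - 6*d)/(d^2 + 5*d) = (d - 6)/(d + 5)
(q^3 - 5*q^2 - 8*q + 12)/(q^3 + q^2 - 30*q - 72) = (q^2 + q - 2)/(q^2 + 7*q + 12)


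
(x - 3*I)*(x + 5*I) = x^2 + 2*I*x + 15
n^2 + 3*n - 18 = (n - 3)*(n + 6)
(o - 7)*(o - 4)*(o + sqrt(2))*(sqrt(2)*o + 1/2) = sqrt(2)*o^4 - 11*sqrt(2)*o^3 + 5*o^3/2 - 55*o^2/2 + 57*sqrt(2)*o^2/2 - 11*sqrt(2)*o/2 + 70*o + 14*sqrt(2)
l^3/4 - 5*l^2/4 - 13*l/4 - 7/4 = (l/4 + 1/4)*(l - 7)*(l + 1)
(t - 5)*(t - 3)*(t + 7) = t^3 - t^2 - 41*t + 105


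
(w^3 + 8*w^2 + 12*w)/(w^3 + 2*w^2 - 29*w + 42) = w*(w^2 + 8*w + 12)/(w^3 + 2*w^2 - 29*w + 42)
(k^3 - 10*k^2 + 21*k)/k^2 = k - 10 + 21/k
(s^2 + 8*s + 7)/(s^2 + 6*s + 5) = (s + 7)/(s + 5)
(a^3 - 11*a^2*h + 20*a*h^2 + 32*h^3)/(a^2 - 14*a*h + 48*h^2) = (a^2 - 3*a*h - 4*h^2)/(a - 6*h)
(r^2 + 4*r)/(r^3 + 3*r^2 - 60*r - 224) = r/(r^2 - r - 56)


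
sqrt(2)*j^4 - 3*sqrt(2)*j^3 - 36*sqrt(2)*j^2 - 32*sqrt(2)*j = j*(j - 8)*(j + 4)*(sqrt(2)*j + sqrt(2))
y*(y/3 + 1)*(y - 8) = y^3/3 - 5*y^2/3 - 8*y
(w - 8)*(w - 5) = w^2 - 13*w + 40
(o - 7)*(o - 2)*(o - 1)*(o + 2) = o^4 - 8*o^3 + 3*o^2 + 32*o - 28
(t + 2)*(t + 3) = t^2 + 5*t + 6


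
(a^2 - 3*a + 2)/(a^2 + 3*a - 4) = (a - 2)/(a + 4)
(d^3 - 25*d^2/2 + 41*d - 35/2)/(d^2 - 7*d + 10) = (2*d^2 - 15*d + 7)/(2*(d - 2))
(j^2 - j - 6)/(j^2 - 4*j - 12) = (j - 3)/(j - 6)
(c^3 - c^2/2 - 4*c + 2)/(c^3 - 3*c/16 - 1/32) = 16*(c^2 - 4)/(16*c^2 + 8*c + 1)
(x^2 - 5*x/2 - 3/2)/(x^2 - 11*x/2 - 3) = (x - 3)/(x - 6)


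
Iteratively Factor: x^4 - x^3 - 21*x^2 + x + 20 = (x + 1)*(x^3 - 2*x^2 - 19*x + 20) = (x - 1)*(x + 1)*(x^2 - x - 20) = (x - 1)*(x + 1)*(x + 4)*(x - 5)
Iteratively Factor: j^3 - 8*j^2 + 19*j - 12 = (j - 4)*(j^2 - 4*j + 3) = (j - 4)*(j - 3)*(j - 1)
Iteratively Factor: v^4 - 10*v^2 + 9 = (v + 1)*(v^3 - v^2 - 9*v + 9) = (v - 3)*(v + 1)*(v^2 + 2*v - 3) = (v - 3)*(v - 1)*(v + 1)*(v + 3)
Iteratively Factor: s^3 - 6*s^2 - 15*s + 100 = (s + 4)*(s^2 - 10*s + 25) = (s - 5)*(s + 4)*(s - 5)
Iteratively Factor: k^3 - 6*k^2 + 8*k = (k - 2)*(k^2 - 4*k) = k*(k - 2)*(k - 4)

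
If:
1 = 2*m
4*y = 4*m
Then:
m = 1/2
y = 1/2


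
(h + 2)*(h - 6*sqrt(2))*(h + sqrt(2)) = h^3 - 5*sqrt(2)*h^2 + 2*h^2 - 10*sqrt(2)*h - 12*h - 24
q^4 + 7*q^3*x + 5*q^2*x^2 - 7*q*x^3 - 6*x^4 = (q - x)*(q + x)^2*(q + 6*x)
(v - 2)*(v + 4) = v^2 + 2*v - 8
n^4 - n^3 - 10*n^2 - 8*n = n*(n - 4)*(n + 1)*(n + 2)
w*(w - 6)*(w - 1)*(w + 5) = w^4 - 2*w^3 - 29*w^2 + 30*w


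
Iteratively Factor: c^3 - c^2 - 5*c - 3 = (c + 1)*(c^2 - 2*c - 3) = (c - 3)*(c + 1)*(c + 1)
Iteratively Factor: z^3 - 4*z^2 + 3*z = (z - 3)*(z^2 - z) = z*(z - 3)*(z - 1)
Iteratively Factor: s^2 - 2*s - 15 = (s + 3)*(s - 5)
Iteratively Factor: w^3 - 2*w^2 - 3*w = (w + 1)*(w^2 - 3*w) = (w - 3)*(w + 1)*(w)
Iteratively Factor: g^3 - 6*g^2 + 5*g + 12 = (g + 1)*(g^2 - 7*g + 12) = (g - 4)*(g + 1)*(g - 3)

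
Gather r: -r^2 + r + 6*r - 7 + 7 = -r^2 + 7*r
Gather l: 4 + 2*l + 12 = 2*l + 16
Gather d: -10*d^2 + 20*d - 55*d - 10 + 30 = -10*d^2 - 35*d + 20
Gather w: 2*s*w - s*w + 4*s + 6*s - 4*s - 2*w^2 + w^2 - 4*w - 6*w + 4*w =6*s - w^2 + w*(s - 6)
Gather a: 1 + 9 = 10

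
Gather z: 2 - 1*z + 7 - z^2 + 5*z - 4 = -z^2 + 4*z + 5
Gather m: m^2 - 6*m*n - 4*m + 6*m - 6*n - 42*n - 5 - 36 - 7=m^2 + m*(2 - 6*n) - 48*n - 48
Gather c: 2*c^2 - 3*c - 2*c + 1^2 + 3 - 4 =2*c^2 - 5*c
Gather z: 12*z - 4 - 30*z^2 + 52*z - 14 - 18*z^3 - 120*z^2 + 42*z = -18*z^3 - 150*z^2 + 106*z - 18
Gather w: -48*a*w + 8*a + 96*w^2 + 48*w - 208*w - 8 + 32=8*a + 96*w^2 + w*(-48*a - 160) + 24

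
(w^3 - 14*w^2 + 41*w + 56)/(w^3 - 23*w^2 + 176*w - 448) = (w + 1)/(w - 8)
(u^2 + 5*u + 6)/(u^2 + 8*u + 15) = (u + 2)/(u + 5)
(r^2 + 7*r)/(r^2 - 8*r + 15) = r*(r + 7)/(r^2 - 8*r + 15)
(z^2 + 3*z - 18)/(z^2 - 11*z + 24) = (z + 6)/(z - 8)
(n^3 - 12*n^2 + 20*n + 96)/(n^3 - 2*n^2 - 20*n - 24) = (n - 8)/(n + 2)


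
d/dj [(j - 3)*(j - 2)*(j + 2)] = 3*j^2 - 6*j - 4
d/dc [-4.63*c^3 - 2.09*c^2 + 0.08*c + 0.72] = -13.89*c^2 - 4.18*c + 0.08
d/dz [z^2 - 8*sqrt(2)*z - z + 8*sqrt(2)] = 2*z - 8*sqrt(2) - 1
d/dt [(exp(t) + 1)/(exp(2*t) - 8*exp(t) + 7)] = (-2*(exp(t) - 4)*(exp(t) + 1) + exp(2*t) - 8*exp(t) + 7)*exp(t)/(exp(2*t) - 8*exp(t) + 7)^2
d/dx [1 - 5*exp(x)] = -5*exp(x)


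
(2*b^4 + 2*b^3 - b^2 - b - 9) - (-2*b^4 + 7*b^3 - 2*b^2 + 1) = 4*b^4 - 5*b^3 + b^2 - b - 10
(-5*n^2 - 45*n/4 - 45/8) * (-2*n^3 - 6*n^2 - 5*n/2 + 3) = 10*n^5 + 105*n^4/2 + 365*n^3/4 + 375*n^2/8 - 315*n/16 - 135/8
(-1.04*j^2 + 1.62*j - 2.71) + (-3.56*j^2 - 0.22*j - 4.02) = -4.6*j^2 + 1.4*j - 6.73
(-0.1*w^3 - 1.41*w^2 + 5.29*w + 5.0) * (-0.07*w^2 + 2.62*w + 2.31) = 0.007*w^5 - 0.1633*w^4 - 4.2955*w^3 + 10.2527*w^2 + 25.3199*w + 11.55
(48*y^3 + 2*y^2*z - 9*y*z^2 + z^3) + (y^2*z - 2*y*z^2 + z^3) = 48*y^3 + 3*y^2*z - 11*y*z^2 + 2*z^3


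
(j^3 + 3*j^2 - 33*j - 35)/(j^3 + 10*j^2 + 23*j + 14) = (j - 5)/(j + 2)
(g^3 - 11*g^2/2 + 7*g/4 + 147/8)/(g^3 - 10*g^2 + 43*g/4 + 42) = (g - 7/2)/(g - 8)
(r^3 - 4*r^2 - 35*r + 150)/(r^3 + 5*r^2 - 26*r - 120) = (r - 5)/(r + 4)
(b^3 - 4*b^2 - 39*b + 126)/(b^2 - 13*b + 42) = (b^2 + 3*b - 18)/(b - 6)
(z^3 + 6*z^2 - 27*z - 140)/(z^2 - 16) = (z^2 + 2*z - 35)/(z - 4)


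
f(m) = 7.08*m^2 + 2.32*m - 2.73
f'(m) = 14.16*m + 2.32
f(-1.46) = 8.97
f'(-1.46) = -18.35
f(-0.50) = -2.12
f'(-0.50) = -4.76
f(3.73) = 104.43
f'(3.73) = 55.14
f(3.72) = 103.88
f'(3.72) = 55.00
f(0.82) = 3.93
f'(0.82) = 13.93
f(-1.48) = 9.34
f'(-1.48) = -18.64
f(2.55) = 49.22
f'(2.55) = 38.43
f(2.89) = 63.11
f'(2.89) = 43.24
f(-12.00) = 988.95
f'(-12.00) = -167.60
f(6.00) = 266.07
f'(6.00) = 87.28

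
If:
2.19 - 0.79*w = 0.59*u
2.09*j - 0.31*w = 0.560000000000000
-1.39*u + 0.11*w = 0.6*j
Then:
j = 0.69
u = -0.07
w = 2.83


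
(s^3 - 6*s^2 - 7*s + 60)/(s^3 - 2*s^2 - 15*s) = (s - 4)/s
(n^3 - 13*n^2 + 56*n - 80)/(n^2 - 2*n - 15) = (n^2 - 8*n + 16)/(n + 3)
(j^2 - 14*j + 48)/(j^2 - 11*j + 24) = (j - 6)/(j - 3)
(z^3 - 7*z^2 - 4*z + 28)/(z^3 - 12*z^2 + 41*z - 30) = (z^3 - 7*z^2 - 4*z + 28)/(z^3 - 12*z^2 + 41*z - 30)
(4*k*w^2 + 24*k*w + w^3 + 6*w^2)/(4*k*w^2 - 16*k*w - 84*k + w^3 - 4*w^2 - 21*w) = w*(w + 6)/(w^2 - 4*w - 21)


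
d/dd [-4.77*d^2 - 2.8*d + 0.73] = -9.54*d - 2.8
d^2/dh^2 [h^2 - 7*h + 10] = 2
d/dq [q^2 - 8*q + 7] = 2*q - 8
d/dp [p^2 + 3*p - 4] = 2*p + 3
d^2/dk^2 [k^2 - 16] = 2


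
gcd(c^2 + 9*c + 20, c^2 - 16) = c + 4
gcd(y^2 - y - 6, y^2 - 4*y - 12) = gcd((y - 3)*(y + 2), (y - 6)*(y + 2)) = y + 2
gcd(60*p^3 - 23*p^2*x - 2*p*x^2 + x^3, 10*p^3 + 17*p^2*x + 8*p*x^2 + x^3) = 5*p + x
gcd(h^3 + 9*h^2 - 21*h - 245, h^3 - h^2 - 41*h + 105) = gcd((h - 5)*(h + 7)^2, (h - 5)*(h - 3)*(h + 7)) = h^2 + 2*h - 35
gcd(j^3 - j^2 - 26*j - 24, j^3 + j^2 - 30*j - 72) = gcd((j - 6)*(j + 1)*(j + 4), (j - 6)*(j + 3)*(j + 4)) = j^2 - 2*j - 24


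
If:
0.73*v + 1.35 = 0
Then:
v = -1.85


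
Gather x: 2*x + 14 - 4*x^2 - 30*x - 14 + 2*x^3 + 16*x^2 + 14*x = 2*x^3 + 12*x^2 - 14*x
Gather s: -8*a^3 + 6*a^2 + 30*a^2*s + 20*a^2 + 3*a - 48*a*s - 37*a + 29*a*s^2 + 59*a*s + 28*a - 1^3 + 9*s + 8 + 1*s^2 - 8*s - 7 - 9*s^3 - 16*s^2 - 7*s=-8*a^3 + 26*a^2 - 6*a - 9*s^3 + s^2*(29*a - 15) + s*(30*a^2 + 11*a - 6)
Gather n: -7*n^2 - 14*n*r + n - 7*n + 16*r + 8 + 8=-7*n^2 + n*(-14*r - 6) + 16*r + 16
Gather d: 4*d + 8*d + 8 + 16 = 12*d + 24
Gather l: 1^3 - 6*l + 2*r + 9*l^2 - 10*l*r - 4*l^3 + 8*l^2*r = -4*l^3 + l^2*(8*r + 9) + l*(-10*r - 6) + 2*r + 1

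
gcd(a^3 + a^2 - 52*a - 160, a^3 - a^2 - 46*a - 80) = a^2 - 3*a - 40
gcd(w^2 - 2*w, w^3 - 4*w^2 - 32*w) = w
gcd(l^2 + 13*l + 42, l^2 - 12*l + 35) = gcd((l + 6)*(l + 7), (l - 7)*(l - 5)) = 1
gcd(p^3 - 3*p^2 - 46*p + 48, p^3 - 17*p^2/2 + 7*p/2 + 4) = p^2 - 9*p + 8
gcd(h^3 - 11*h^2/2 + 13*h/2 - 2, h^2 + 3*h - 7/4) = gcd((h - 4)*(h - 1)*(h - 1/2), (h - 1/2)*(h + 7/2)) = h - 1/2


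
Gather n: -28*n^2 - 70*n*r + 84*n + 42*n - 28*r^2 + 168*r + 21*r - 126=-28*n^2 + n*(126 - 70*r) - 28*r^2 + 189*r - 126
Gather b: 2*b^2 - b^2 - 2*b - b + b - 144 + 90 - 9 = b^2 - 2*b - 63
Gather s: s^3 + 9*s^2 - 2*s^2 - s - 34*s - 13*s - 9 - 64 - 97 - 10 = s^3 + 7*s^2 - 48*s - 180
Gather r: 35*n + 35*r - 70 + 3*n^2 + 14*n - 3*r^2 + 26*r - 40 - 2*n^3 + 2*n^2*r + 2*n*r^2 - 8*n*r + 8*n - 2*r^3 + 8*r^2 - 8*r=-2*n^3 + 3*n^2 + 57*n - 2*r^3 + r^2*(2*n + 5) + r*(2*n^2 - 8*n + 53) - 110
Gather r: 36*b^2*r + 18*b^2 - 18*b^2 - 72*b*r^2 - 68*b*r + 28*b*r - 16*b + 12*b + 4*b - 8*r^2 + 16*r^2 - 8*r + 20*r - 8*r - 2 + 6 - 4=r^2*(8 - 72*b) + r*(36*b^2 - 40*b + 4)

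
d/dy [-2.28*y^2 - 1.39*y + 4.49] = -4.56*y - 1.39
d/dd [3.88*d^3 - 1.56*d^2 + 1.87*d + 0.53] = 11.64*d^2 - 3.12*d + 1.87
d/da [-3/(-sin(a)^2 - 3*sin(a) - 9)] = -3*(2*sin(a) + 3)*cos(a)/(sin(a)^2 + 3*sin(a) + 9)^2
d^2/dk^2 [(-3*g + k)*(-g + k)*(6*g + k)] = 4*g + 6*k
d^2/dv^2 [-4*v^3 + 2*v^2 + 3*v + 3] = 4 - 24*v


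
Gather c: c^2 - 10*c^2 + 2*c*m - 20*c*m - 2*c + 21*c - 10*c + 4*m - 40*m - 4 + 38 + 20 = -9*c^2 + c*(9 - 18*m) - 36*m + 54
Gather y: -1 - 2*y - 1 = -2*y - 2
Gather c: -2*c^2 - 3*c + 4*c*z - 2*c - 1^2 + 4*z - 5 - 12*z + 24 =-2*c^2 + c*(4*z - 5) - 8*z + 18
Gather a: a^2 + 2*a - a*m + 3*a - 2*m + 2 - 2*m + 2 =a^2 + a*(5 - m) - 4*m + 4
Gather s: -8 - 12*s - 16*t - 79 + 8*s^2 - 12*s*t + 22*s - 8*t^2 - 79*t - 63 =8*s^2 + s*(10 - 12*t) - 8*t^2 - 95*t - 150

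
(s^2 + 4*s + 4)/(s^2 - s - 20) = (s^2 + 4*s + 4)/(s^2 - s - 20)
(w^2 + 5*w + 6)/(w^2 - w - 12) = (w + 2)/(w - 4)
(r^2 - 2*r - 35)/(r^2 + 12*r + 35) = (r - 7)/(r + 7)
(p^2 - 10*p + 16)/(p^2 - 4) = (p - 8)/(p + 2)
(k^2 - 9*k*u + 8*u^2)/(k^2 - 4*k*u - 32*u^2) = (k - u)/(k + 4*u)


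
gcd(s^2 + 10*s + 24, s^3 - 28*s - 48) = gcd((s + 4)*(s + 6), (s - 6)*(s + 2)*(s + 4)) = s + 4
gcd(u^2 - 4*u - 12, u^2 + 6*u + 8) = u + 2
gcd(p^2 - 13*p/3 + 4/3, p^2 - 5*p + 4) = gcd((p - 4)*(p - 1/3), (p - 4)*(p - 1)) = p - 4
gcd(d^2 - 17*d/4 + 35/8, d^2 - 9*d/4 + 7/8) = d - 7/4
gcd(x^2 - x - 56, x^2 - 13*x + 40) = x - 8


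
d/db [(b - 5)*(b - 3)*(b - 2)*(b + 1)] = 4*b^3 - 27*b^2 + 42*b + 1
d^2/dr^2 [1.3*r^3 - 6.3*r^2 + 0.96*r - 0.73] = 7.8*r - 12.6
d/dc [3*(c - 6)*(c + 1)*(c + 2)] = 9*c^2 - 18*c - 48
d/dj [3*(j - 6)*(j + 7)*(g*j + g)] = 3*g*(3*j^2 + 4*j - 41)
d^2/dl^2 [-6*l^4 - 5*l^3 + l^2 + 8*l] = -72*l^2 - 30*l + 2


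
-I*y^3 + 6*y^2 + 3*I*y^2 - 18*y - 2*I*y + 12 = (y - 2)*(y + 6*I)*(-I*y + I)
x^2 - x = x*(x - 1)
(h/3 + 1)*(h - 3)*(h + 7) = h^3/3 + 7*h^2/3 - 3*h - 21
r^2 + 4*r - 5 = (r - 1)*(r + 5)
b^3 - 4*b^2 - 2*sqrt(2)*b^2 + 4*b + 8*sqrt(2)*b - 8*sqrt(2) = (b - 2)^2*(b - 2*sqrt(2))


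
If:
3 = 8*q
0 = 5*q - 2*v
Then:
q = 3/8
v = 15/16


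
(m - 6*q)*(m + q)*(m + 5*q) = m^3 - 31*m*q^2 - 30*q^3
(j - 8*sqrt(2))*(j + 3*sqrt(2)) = j^2 - 5*sqrt(2)*j - 48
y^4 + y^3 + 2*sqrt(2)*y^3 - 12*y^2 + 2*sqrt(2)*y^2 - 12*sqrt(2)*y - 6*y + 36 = (y - 2)*(y + 3)*(y - sqrt(2))*(y + 3*sqrt(2))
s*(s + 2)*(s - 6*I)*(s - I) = s^4 + 2*s^3 - 7*I*s^3 - 6*s^2 - 14*I*s^2 - 12*s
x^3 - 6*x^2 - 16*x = x*(x - 8)*(x + 2)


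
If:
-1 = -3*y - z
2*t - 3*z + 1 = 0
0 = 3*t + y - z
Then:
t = 1/19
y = 4/19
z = 7/19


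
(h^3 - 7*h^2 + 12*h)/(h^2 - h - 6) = h*(h - 4)/(h + 2)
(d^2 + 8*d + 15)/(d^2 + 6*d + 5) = (d + 3)/(d + 1)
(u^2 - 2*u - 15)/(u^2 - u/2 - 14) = 2*(-u^2 + 2*u + 15)/(-2*u^2 + u + 28)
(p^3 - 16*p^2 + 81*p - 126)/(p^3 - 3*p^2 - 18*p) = (p^2 - 10*p + 21)/(p*(p + 3))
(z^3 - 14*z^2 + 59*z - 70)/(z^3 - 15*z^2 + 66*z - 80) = (z - 7)/(z - 8)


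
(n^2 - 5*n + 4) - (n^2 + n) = 4 - 6*n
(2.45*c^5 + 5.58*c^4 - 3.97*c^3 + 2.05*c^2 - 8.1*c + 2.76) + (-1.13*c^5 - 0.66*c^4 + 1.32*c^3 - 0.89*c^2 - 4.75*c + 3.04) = 1.32*c^5 + 4.92*c^4 - 2.65*c^3 + 1.16*c^2 - 12.85*c + 5.8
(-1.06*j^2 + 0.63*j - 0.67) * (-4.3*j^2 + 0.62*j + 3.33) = 4.558*j^4 - 3.3662*j^3 - 0.2582*j^2 + 1.6825*j - 2.2311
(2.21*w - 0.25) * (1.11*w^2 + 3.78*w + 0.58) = 2.4531*w^3 + 8.0763*w^2 + 0.3368*w - 0.145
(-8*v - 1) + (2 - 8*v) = 1 - 16*v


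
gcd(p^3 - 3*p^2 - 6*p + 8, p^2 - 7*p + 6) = p - 1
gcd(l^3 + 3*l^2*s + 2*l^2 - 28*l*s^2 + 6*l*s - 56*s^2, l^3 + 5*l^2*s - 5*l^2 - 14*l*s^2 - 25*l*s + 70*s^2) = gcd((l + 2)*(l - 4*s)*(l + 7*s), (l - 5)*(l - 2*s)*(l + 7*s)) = l + 7*s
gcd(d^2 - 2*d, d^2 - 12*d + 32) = 1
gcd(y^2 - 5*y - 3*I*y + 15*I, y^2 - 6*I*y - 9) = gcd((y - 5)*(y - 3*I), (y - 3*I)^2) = y - 3*I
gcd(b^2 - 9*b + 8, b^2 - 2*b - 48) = b - 8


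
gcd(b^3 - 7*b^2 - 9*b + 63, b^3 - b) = 1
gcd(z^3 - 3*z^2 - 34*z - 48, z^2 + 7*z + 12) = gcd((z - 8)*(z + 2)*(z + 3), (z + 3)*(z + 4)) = z + 3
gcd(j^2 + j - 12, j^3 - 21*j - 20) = j + 4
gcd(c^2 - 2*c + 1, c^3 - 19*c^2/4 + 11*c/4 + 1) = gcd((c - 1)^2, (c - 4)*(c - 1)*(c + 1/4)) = c - 1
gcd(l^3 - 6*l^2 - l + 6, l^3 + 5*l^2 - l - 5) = l^2 - 1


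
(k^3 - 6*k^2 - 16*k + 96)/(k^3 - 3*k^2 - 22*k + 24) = (k - 4)/(k - 1)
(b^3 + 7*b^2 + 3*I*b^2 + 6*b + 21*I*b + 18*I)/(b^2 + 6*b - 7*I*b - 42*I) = (b^2 + b*(1 + 3*I) + 3*I)/(b - 7*I)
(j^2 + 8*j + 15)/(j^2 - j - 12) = (j + 5)/(j - 4)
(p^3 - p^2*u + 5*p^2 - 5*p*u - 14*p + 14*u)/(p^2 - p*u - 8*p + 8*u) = (p^2 + 5*p - 14)/(p - 8)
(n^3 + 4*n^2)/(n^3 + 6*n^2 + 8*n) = n/(n + 2)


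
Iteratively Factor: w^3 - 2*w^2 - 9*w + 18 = (w - 2)*(w^2 - 9) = (w - 3)*(w - 2)*(w + 3)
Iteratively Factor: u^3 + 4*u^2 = (u)*(u^2 + 4*u) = u*(u + 4)*(u)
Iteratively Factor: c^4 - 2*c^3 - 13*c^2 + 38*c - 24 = (c - 3)*(c^3 + c^2 - 10*c + 8) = (c - 3)*(c + 4)*(c^2 - 3*c + 2) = (c - 3)*(c - 1)*(c + 4)*(c - 2)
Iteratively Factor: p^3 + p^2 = (p)*(p^2 + p) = p^2*(p + 1)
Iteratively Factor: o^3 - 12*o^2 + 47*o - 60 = (o - 3)*(o^2 - 9*o + 20) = (o - 4)*(o - 3)*(o - 5)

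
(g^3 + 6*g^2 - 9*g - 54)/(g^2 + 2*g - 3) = (g^2 + 3*g - 18)/(g - 1)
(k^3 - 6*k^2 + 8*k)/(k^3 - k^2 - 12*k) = (k - 2)/(k + 3)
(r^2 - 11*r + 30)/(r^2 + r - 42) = (r - 5)/(r + 7)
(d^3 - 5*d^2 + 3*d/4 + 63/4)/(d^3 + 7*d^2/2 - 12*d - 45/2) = (d - 7/2)/(d + 5)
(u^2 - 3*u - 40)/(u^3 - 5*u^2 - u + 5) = (u^2 - 3*u - 40)/(u^3 - 5*u^2 - u + 5)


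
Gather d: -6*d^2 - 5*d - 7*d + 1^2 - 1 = -6*d^2 - 12*d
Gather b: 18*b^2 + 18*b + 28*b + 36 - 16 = 18*b^2 + 46*b + 20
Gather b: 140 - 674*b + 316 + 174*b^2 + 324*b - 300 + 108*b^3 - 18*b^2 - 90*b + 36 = 108*b^3 + 156*b^2 - 440*b + 192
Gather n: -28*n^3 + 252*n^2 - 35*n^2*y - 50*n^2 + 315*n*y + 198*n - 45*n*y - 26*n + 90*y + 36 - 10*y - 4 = -28*n^3 + n^2*(202 - 35*y) + n*(270*y + 172) + 80*y + 32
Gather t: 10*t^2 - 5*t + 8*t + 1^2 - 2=10*t^2 + 3*t - 1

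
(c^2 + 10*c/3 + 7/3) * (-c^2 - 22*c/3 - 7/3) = -c^4 - 32*c^3/3 - 262*c^2/9 - 224*c/9 - 49/9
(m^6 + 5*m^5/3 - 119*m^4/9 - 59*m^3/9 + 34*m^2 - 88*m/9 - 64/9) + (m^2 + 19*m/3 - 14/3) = m^6 + 5*m^5/3 - 119*m^4/9 - 59*m^3/9 + 35*m^2 - 31*m/9 - 106/9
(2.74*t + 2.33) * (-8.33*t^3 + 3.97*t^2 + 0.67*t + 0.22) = -22.8242*t^4 - 8.5311*t^3 + 11.0859*t^2 + 2.1639*t + 0.5126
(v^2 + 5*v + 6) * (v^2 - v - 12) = v^4 + 4*v^3 - 11*v^2 - 66*v - 72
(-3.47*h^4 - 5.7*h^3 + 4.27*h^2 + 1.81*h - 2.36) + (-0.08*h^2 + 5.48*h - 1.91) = -3.47*h^4 - 5.7*h^3 + 4.19*h^2 + 7.29*h - 4.27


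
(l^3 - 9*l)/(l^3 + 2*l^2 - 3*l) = (l - 3)/(l - 1)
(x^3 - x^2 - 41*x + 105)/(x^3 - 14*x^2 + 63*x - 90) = (x + 7)/(x - 6)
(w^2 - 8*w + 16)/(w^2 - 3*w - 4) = (w - 4)/(w + 1)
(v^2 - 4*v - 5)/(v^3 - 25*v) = (v + 1)/(v*(v + 5))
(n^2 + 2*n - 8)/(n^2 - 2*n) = (n + 4)/n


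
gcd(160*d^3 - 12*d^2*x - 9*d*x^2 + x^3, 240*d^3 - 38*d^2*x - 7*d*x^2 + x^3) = 40*d^2 - 13*d*x + x^2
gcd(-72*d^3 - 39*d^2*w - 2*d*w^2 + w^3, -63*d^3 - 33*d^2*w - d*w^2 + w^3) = 9*d^2 + 6*d*w + w^2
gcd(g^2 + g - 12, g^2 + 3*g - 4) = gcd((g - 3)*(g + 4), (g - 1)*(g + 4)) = g + 4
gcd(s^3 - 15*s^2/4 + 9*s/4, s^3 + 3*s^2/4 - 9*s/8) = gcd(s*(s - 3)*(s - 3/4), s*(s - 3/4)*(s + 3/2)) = s^2 - 3*s/4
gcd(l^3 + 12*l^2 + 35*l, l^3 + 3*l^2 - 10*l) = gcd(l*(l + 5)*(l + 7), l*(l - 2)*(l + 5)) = l^2 + 5*l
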